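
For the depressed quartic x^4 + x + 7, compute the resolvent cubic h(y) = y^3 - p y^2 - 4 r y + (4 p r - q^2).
h(y) = y^3 - 28*y - 1

Identify coefficients: p = 0, q = 1, r = 7.
Plug into h(y) = y^3 - p y^2 - 4 r y + (4 p r - q^2):
  h(y) = y^3 - (0) y^2 - 4*(7) y + (4*(0)*(7) - (1)^2)
       = y^3 + (0) y^2 + (-28) y + (-1).
Simplifying: h(y) = y^3 - 28*y - 1.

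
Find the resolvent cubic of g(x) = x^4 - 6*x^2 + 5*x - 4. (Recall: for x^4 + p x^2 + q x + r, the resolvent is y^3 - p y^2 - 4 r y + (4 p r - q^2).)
h(y) = y^3 + 6*y^2 + 16*y + 71

Identify coefficients: p = -6, q = 5, r = -4.
Plug into h(y) = y^3 - p y^2 - 4 r y + (4 p r - q^2):
  h(y) = y^3 - (-6) y^2 - 4*(-4) y + (4*(-6)*(-4) - (5)^2)
       = y^3 + (6) y^2 + (16) y + (71).
Simplifying: h(y) = y^3 + 6*y^2 + 16*y + 71.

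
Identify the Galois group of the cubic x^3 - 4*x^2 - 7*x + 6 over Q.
Gal(K/Q) = S_3 (symmetric group of order 6)

Compute the discriminant of x^3 + (-4)*x^2 + (-7)*x + (6): Δ = 5744. Since Δ is not a rational square, the Galois group is not contained in A_3; it must be the full S_3 (irreducibility of the cubic rules out anything smaller).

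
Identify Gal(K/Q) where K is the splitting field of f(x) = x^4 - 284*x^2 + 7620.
Gal(K/Q) = V_4 (Klein four-group, Z/2Z × Z/2Z)

f factors as (x^2 - 254)(x^2 - 30), so the splitting field is K = Q(sqrt(254), sqrt(30)). The elements 254, 30, 7620 are all non-squares in Q, so sqrt(254) and sqrt(30) generate independent quadratic extensions. Thus [K:Q] = 4 and Gal(K/Q) is generated by the two order-2 automorphisms sqrt(254) ↦ -sqrt(254) and sqrt(30) ↦ -sqrt(30), giving V_4.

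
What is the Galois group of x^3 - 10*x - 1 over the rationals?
Gal(K/Q) = S_3 (symmetric group of order 6)

Compute the discriminant of x^3 + (0)*x^2 + (-10)*x + (-1): Δ = 3973. Since Δ is not a rational square, the Galois group is not contained in A_3; it must be the full S_3 (irreducibility of the cubic rules out anything smaller).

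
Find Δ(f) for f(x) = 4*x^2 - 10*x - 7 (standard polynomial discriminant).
Δ = 212

For a quadratic a x^2 + b x + c the discriminant is Δ = b^2 - 4ac = (-10)^2 - 4*(4)*(-7) = 100 - (-112) = 212.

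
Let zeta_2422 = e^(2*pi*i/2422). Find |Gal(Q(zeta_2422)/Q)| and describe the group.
|Gal(Q(zeta_2422)/Q)| = phi(2422) = 1032; group ≅ (Z/2422Z)^* ≅ Z/6Z × Z/172Z

The n-th cyclotomic polynomial Φ_2422(x) is the minimal polynomial of zeta_2422 over Q and has degree phi(2422) = 1032. So Q(zeta_2422) is a degree-1032 Galois extension with Galois group (Z/2422Z)^*. By CRT, (Z/2422Z)^* ≅ (Z/2Z)^* × (Z/7Z)^* × (Z/173Z)^*. Each prime-power unit group is (Z/2Z)^* ≅ trivial group (order 1); (Z/7Z)^* ≅ Z/6Z; (Z/173Z)^* ≅ Z/172Z. Hence Gal(Q(zeta_2422)/Q) ≅ Z/6Z × Z/172Z.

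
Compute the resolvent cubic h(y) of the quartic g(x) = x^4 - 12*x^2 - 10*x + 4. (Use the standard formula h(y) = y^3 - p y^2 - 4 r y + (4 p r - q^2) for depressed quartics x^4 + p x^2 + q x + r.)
h(y) = y^3 + 12*y^2 - 16*y - 292

Identify coefficients: p = -12, q = -10, r = 4.
Plug into h(y) = y^3 - p y^2 - 4 r y + (4 p r - q^2):
  h(y) = y^3 - (-12) y^2 - 4*(4) y + (4*(-12)*(4) - (-10)^2)
       = y^3 + (12) y^2 + (-16) y + (-292).
Simplifying: h(y) = y^3 + 12*y^2 - 16*y - 292.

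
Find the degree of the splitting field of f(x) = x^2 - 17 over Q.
[K:Q] = 2

The polynomial x^2 - 17 is irreducible over Q since 17 is not a perfect square. Its splitting field is Q(sqrt(17)), which has degree 2 over Q.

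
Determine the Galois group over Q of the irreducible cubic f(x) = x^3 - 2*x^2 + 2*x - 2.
Gal(K/Q) = S_3 (symmetric group of order 6)

Compute the discriminant of x^3 + (-2)*x^2 + (2)*x + (-2): Δ = -44. Since Δ is not a rational square, the Galois group is not contained in A_3; it must be the full S_3 (irreducibility of the cubic rules out anything smaller).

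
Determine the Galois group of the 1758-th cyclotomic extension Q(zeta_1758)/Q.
|Gal(Q(zeta_1758)/Q)| = phi(1758) = 584; group ≅ (Z/1758Z)^* ≅ Z/2Z × Z/292Z

The n-th cyclotomic polynomial Φ_1758(x) is the minimal polynomial of zeta_1758 over Q and has degree phi(1758) = 584. So Q(zeta_1758) is a degree-584 Galois extension with Galois group (Z/1758Z)^*. By CRT, (Z/1758Z)^* ≅ (Z/2Z)^* × (Z/3Z)^* × (Z/293Z)^*. Each prime-power unit group is (Z/2Z)^* ≅ trivial group (order 1); (Z/3Z)^* ≅ Z/2Z; (Z/293Z)^* ≅ Z/292Z. Hence Gal(Q(zeta_1758)/Q) ≅ Z/2Z × Z/292Z.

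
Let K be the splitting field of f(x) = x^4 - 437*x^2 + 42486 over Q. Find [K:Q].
[K:Q] = 4

f factors as (x^2 - 291)(x^2 - 146); the splitting field is K = Q(sqrt(291), sqrt(146)). Since 291, 146, and 42486 are all non-squares in Q, the three subfields Q(sqrt(291)), Q(sqrt(146)), Q(sqrt(42486)) are distinct degree-2 extensions, so [K:Q] = 4 (Klein four Galois group).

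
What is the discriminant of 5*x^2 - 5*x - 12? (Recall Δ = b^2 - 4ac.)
Δ = 265

For a quadratic a x^2 + b x + c the discriminant is Δ = b^2 - 4ac = (-5)^2 - 4*(5)*(-12) = 25 - (-240) = 265.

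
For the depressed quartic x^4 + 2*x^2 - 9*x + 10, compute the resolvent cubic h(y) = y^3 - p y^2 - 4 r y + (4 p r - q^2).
h(y) = y^3 - 2*y^2 - 40*y - 1

Identify coefficients: p = 2, q = -9, r = 10.
Plug into h(y) = y^3 - p y^2 - 4 r y + (4 p r - q^2):
  h(y) = y^3 - (2) y^2 - 4*(10) y + (4*(2)*(10) - (-9)^2)
       = y^3 + (-2) y^2 + (-40) y + (-1).
Simplifying: h(y) = y^3 - 2*y^2 - 40*y - 1.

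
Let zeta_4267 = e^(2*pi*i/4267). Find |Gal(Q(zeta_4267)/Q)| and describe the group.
|Gal(Q(zeta_4267)/Q)| = phi(4267) = 4000; group ≅ (Z/4267Z)^* ≅ Z/16Z × Z/250Z

The n-th cyclotomic polynomial Φ_4267(x) is the minimal polynomial of zeta_4267 over Q and has degree phi(4267) = 4000. So Q(zeta_4267) is a degree-4000 Galois extension with Galois group (Z/4267Z)^*. By CRT, (Z/4267Z)^* ≅ (Z/17Z)^* × (Z/251Z)^*. Each prime-power unit group is (Z/17Z)^* ≅ Z/16Z; (Z/251Z)^* ≅ Z/250Z. Hence Gal(Q(zeta_4267)/Q) ≅ Z/16Z × Z/250Z.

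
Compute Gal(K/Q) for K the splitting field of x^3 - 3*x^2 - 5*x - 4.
Gal(K/Q) = S_3 (symmetric group of order 6)

Compute the discriminant of x^3 + (-3)*x^2 + (-5)*x + (-4): Δ = -1219. Since Δ is not a rational square, the Galois group is not contained in A_3; it must be the full S_3 (irreducibility of the cubic rules out anything smaller).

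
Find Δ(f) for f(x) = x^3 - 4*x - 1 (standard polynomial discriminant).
Δ = 229

For a depressed cubic x^3 + p x + q the discriminant is Δ = -4 p^3 - 27 q^2 = -4*(-4)^3 - 27*(-1)^2 = 256 - 27 = 229.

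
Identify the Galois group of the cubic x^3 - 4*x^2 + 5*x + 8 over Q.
Gal(K/Q) = S_3 (symmetric group of order 6)

Compute the discriminant of x^3 + (-4)*x^2 + (5)*x + (8): Δ = -2660. Since Δ is not a rational square, the Galois group is not contained in A_3; it must be the full S_3 (irreducibility of the cubic rules out anything smaller).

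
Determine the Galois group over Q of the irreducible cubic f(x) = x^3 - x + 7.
Gal(K/Q) = S_3 (symmetric group of order 6)

Compute the discriminant of x^3 + (0)*x^2 + (-1)*x + (7): Δ = -1319. Since Δ is not a rational square, the Galois group is not contained in A_3; it must be the full S_3 (irreducibility of the cubic rules out anything smaller).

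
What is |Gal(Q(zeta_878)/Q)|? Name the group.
|Gal(Q(zeta_878)/Q)| = phi(878) = 438; group ≅ (Z/878Z)^* ≅ Z/438Z

The n-th cyclotomic polynomial Φ_878(x) is the minimal polynomial of zeta_878 over Q and has degree phi(878) = 438. So Q(zeta_878) is a degree-438 Galois extension with Galois group (Z/878Z)^*. By CRT, (Z/878Z)^* ≅ (Z/2Z)^* × (Z/439Z)^*. Each prime-power unit group is (Z/2Z)^* ≅ trivial group (order 1); (Z/439Z)^* ≅ Z/438Z. Hence Gal(Q(zeta_878)/Q) ≅ Z/438Z.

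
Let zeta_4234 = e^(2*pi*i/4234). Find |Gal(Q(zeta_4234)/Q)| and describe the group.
|Gal(Q(zeta_4234)/Q)| = phi(4234) = 2016; group ≅ (Z/4234Z)^* ≅ Z/28Z × Z/72Z

The n-th cyclotomic polynomial Φ_4234(x) is the minimal polynomial of zeta_4234 over Q and has degree phi(4234) = 2016. So Q(zeta_4234) is a degree-2016 Galois extension with Galois group (Z/4234Z)^*. By CRT, (Z/4234Z)^* ≅ (Z/2Z)^* × (Z/29Z)^* × (Z/73Z)^*. Each prime-power unit group is (Z/2Z)^* ≅ trivial group (order 1); (Z/29Z)^* ≅ Z/28Z; (Z/73Z)^* ≅ Z/72Z. Hence Gal(Q(zeta_4234)/Q) ≅ Z/28Z × Z/72Z.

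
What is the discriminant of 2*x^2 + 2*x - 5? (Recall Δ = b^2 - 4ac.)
Δ = 44

For a quadratic a x^2 + b x + c the discriminant is Δ = b^2 - 4ac = (2)^2 - 4*(2)*(-5) = 4 - (-40) = 44.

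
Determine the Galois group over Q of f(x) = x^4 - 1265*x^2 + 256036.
Gal(K/Q) = Z/2Z (cyclic of order 2)

f factors as (x^2 - 1012)(x^2 - 253), so the splitting field is K = Q(sqrt(1012), sqrt(253)). The squarefree part of 1012 is 253 and the squarefree part of 253 is also 253, so sqrt(1012) and sqrt(253) are both rational multiples of sqrt(253). Hence Q(sqrt(1012)) = Q(sqrt(253)) = Q(sqrt(253)), and the splitting field collapses to a single degree-2 extension with Galois group Z/2Z.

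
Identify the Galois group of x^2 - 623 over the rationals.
Gal(K/Q) = Z/2Z (cyclic of order 2)

x^2 - 623 is irreducible over Q since 623 is not a rational square. The splitting field Q(sqrt(623)) has degree 2 over Q, and its unique nontrivial automorphism is sqrt(623) ↦ -sqrt(623). Hence Gal(Q(sqrt(623))/Q) = Z/2Z.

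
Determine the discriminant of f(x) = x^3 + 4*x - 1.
Δ = -283

For a depressed cubic x^3 + p x + q the discriminant is Δ = -4 p^3 - 27 q^2 = -4*(4)^3 - 27*(-1)^2 = -256 - 27 = -283.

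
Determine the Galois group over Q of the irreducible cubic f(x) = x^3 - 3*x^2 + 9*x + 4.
Gal(K/Q) = S_3 (symmetric group of order 6)

Compute the discriminant of x^3 + (-3)*x^2 + (9)*x + (4): Δ = -4131. Since Δ is not a rational square, the Galois group is not contained in A_3; it must be the full S_3 (irreducibility of the cubic rules out anything smaller).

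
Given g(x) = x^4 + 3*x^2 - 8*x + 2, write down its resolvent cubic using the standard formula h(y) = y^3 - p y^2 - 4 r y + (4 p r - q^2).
h(y) = y^3 - 3*y^2 - 8*y - 40

Identify coefficients: p = 3, q = -8, r = 2.
Plug into h(y) = y^3 - p y^2 - 4 r y + (4 p r - q^2):
  h(y) = y^3 - (3) y^2 - 4*(2) y + (4*(3)*(2) - (-8)^2)
       = y^3 + (-3) y^2 + (-8) y + (-40).
Simplifying: h(y) = y^3 - 3*y^2 - 8*y - 40.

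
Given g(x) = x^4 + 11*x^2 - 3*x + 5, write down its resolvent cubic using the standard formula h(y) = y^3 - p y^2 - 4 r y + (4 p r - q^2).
h(y) = y^3 - 11*y^2 - 20*y + 211

Identify coefficients: p = 11, q = -3, r = 5.
Plug into h(y) = y^3 - p y^2 - 4 r y + (4 p r - q^2):
  h(y) = y^3 - (11) y^2 - 4*(5) y + (4*(11)*(5) - (-3)^2)
       = y^3 + (-11) y^2 + (-20) y + (211).
Simplifying: h(y) = y^3 - 11*y^2 - 20*y + 211.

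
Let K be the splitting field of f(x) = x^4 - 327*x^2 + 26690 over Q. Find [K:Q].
[K:Q] = 4

f factors as (x^2 - 157)(x^2 - 170); the splitting field is K = Q(sqrt(157), sqrt(170)). Since 157, 170, and 26690 are all non-squares in Q, the three subfields Q(sqrt(157)), Q(sqrt(170)), Q(sqrt(26690)) are distinct degree-2 extensions, so [K:Q] = 4 (Klein four Galois group).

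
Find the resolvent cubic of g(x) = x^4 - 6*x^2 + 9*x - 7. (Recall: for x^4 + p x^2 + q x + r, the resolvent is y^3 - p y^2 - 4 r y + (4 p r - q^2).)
h(y) = y^3 + 6*y^2 + 28*y + 87

Identify coefficients: p = -6, q = 9, r = -7.
Plug into h(y) = y^3 - p y^2 - 4 r y + (4 p r - q^2):
  h(y) = y^3 - (-6) y^2 - 4*(-7) y + (4*(-6)*(-7) - (9)^2)
       = y^3 + (6) y^2 + (28) y + (87).
Simplifying: h(y) = y^3 + 6*y^2 + 28*y + 87.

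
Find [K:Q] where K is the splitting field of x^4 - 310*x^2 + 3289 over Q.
[K:Q] = 4

f factors as (x^2 - 299)(x^2 - 11); the splitting field is K = Q(sqrt(299), sqrt(11)). Since 299, 11, and 3289 are all non-squares in Q, the three subfields Q(sqrt(299)), Q(sqrt(11)), Q(sqrt(3289)) are distinct degree-2 extensions, so [K:Q] = 4 (Klein four Galois group).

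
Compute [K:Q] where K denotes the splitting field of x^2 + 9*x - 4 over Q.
[K:Q] = 2

The discriminant of x^2 + (9)*x + (-4) is b^2 - 4c = 81 - (-16) = 97. Since 97 is not a perfect square in Q, the polynomial is irreducible over Q. Its two roots generate a degree-2 extension, so [K:Q] = 2.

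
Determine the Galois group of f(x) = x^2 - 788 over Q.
Gal(K/Q) = Z/2Z (cyclic of order 2)

x^2 - 788 is irreducible over Q since 788 is not a rational square. The splitting field Q(sqrt(788)) has degree 2 over Q, and its unique nontrivial automorphism is sqrt(788) ↦ -sqrt(788). Hence Gal(Q(sqrt(788))/Q) = Z/2Z.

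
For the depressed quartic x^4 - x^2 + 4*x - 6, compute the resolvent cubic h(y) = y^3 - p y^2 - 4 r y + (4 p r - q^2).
h(y) = y^3 + y^2 + 24*y + 8

Identify coefficients: p = -1, q = 4, r = -6.
Plug into h(y) = y^3 - p y^2 - 4 r y + (4 p r - q^2):
  h(y) = y^3 - (-1) y^2 - 4*(-6) y + (4*(-1)*(-6) - (4)^2)
       = y^3 + (1) y^2 + (24) y + (8).
Simplifying: h(y) = y^3 + y^2 + 24*y + 8.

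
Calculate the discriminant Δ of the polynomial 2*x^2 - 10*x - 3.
Δ = 124

For a quadratic a x^2 + b x + c the discriminant is Δ = b^2 - 4ac = (-10)^2 - 4*(2)*(-3) = 100 - (-24) = 124.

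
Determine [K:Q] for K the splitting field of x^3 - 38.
[K:Q] = 6

x^3 - 38 has one real root r = 38^(1/3) and two complex roots r*zeta_3, r*zeta_3^2 where zeta_3 = e^(2*pi*i/3). The splitting field is Q(r, zeta_3). [Q(r):Q] = 3 and [Q(zeta_3):Q] = 2 with gcd = 1, so [Q(r, zeta_3):Q] = 3 * 2 = 6.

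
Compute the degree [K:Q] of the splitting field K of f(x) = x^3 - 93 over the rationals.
[K:Q] = 6

x^3 - 93 has one real root r = 93^(1/3) and two complex roots r*zeta_3, r*zeta_3^2 where zeta_3 = e^(2*pi*i/3). The splitting field is Q(r, zeta_3). [Q(r):Q] = 3 and [Q(zeta_3):Q] = 2 with gcd = 1, so [Q(r, zeta_3):Q] = 3 * 2 = 6.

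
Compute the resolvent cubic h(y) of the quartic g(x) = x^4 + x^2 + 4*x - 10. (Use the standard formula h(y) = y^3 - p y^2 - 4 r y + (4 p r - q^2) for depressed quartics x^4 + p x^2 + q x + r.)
h(y) = y^3 - y^2 + 40*y - 56

Identify coefficients: p = 1, q = 4, r = -10.
Plug into h(y) = y^3 - p y^2 - 4 r y + (4 p r - q^2):
  h(y) = y^3 - (1) y^2 - 4*(-10) y + (4*(1)*(-10) - (4)^2)
       = y^3 + (-1) y^2 + (40) y + (-56).
Simplifying: h(y) = y^3 - y^2 + 40*y - 56.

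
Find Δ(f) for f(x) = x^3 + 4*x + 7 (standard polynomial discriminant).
Δ = -1579

For a depressed cubic x^3 + p x + q the discriminant is Δ = -4 p^3 - 27 q^2 = -4*(4)^3 - 27*(7)^2 = -256 - 1323 = -1579.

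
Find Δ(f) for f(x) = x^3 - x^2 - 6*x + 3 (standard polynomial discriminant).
Δ = 993

For x^3 + a x^2 + b x + c the discriminant is Δ = 18 a b c - 4 a^3 c + a^2 b^2 - 4 b^3 - 27 c^2.
Plug a = -1, b = -6, c = 3:
  18*(-1)*(-6)*(3) - 4*(-1)^3*(3) + (-1)^2*(-6)^2 - 4*(-6)^3 - 27*(3)^2
  = 324 + (12) + 36 + (864) + (-243)
  = 993.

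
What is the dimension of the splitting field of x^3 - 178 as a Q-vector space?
[K:Q] = 6

x^3 - 178 has one real root r = 178^(1/3) and two complex roots r*zeta_3, r*zeta_3^2 where zeta_3 = e^(2*pi*i/3). The splitting field is Q(r, zeta_3). [Q(r):Q] = 3 and [Q(zeta_3):Q] = 2 with gcd = 1, so [Q(r, zeta_3):Q] = 3 * 2 = 6.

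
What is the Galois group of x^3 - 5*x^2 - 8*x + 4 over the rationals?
Gal(K/Q) = S_3 (symmetric group of order 6)

Compute the discriminant of x^3 + (-5)*x^2 + (-8)*x + (4): Δ = 8096. Since Δ is not a rational square, the Galois group is not contained in A_3; it must be the full S_3 (irreducibility of the cubic rules out anything smaller).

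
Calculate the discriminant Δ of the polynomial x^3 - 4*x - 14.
Δ = -5036

For a depressed cubic x^3 + p x + q the discriminant is Δ = -4 p^3 - 27 q^2 = -4*(-4)^3 - 27*(-14)^2 = 256 - 5292 = -5036.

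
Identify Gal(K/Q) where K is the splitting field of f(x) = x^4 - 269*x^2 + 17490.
Gal(K/Q) = V_4 (Klein four-group, Z/2Z × Z/2Z)

f factors as (x^2 - 110)(x^2 - 159), so the splitting field is K = Q(sqrt(110), sqrt(159)). The elements 110, 159, 17490 are all non-squares in Q, so sqrt(110) and sqrt(159) generate independent quadratic extensions. Thus [K:Q] = 4 and Gal(K/Q) is generated by the two order-2 automorphisms sqrt(110) ↦ -sqrt(110) and sqrt(159) ↦ -sqrt(159), giving V_4.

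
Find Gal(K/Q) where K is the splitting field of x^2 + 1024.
Gal(K/Q) = Z/2Z (cyclic of order 2)

x^2 + 1024 is irreducible over Q since -1024 is not a rational square. The splitting field Q(sqrt(-1024)) has degree 2 over Q, and its unique nontrivial automorphism is sqrt(-1024) ↦ -sqrt(-1024). Hence Gal(Q(sqrt(-1024))/Q) = Z/2Z.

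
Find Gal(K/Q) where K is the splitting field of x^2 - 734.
Gal(K/Q) = Z/2Z (cyclic of order 2)

x^2 - 734 is irreducible over Q since 734 is not a rational square. The splitting field Q(sqrt(734)) has degree 2 over Q, and its unique nontrivial automorphism is sqrt(734) ↦ -sqrt(734). Hence Gal(Q(sqrt(734))/Q) = Z/2Z.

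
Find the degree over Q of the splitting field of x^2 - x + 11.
[K:Q] = 2

The discriminant of x^2 + (-1)*x + (11) is b^2 - 4c = 1 - (44) = -43. Since -43 is not a perfect square in Q, the polynomial is irreducible over Q. Its two roots generate a degree-2 extension, so [K:Q] = 2.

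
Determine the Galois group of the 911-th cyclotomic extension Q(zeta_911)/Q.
|Gal(Q(zeta_911)/Q)| = phi(911) = 910; group ≅ (Z/911Z)^* ≅ Z/910Z

The n-th cyclotomic polynomial Φ_911(x) is the minimal polynomial of zeta_911 over Q and has degree phi(911) = 910. So Q(zeta_911) is a degree-910 Galois extension with Galois group (Z/911Z)^*. (Z/911Z)^* is cyclic since 911 is an odd prime power (or 4). Hence Gal(Q(zeta_911)/Q) ≅ Z/910Z.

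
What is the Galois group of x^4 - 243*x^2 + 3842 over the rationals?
Gal(K/Q) = V_4 (Klein four-group, Z/2Z × Z/2Z)

f factors as (x^2 - 17)(x^2 - 226), so the splitting field is K = Q(sqrt(17), sqrt(226)). The elements 17, 226, 3842 are all non-squares in Q, so sqrt(17) and sqrt(226) generate independent quadratic extensions. Thus [K:Q] = 4 and Gal(K/Q) is generated by the two order-2 automorphisms sqrt(17) ↦ -sqrt(17) and sqrt(226) ↦ -sqrt(226), giving V_4.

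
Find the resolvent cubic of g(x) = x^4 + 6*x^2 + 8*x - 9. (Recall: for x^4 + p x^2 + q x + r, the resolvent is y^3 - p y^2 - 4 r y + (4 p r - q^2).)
h(y) = y^3 - 6*y^2 + 36*y - 280

Identify coefficients: p = 6, q = 8, r = -9.
Plug into h(y) = y^3 - p y^2 - 4 r y + (4 p r - q^2):
  h(y) = y^3 - (6) y^2 - 4*(-9) y + (4*(6)*(-9) - (8)^2)
       = y^3 + (-6) y^2 + (36) y + (-280).
Simplifying: h(y) = y^3 - 6*y^2 + 36*y - 280.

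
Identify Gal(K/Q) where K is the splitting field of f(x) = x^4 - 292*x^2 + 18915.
Gal(K/Q) = V_4 (Klein four-group, Z/2Z × Z/2Z)

f factors as (x^2 - 195)(x^2 - 97), so the splitting field is K = Q(sqrt(195), sqrt(97)). The elements 195, 97, 18915 are all non-squares in Q, so sqrt(195) and sqrt(97) generate independent quadratic extensions. Thus [K:Q] = 4 and Gal(K/Q) is generated by the two order-2 automorphisms sqrt(195) ↦ -sqrt(195) and sqrt(97) ↦ -sqrt(97), giving V_4.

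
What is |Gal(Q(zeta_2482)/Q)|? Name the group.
|Gal(Q(zeta_2482)/Q)| = phi(2482) = 1152; group ≅ (Z/2482Z)^* ≅ Z/16Z × Z/72Z

The n-th cyclotomic polynomial Φ_2482(x) is the minimal polynomial of zeta_2482 over Q and has degree phi(2482) = 1152. So Q(zeta_2482) is a degree-1152 Galois extension with Galois group (Z/2482Z)^*. By CRT, (Z/2482Z)^* ≅ (Z/2Z)^* × (Z/17Z)^* × (Z/73Z)^*. Each prime-power unit group is (Z/2Z)^* ≅ trivial group (order 1); (Z/17Z)^* ≅ Z/16Z; (Z/73Z)^* ≅ Z/72Z. Hence Gal(Q(zeta_2482)/Q) ≅ Z/16Z × Z/72Z.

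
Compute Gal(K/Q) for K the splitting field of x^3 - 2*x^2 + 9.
Gal(K/Q) = S_3 (symmetric group of order 6)

Compute the discriminant of x^3 + (-2)*x^2 + (0)*x + (9): Δ = -1899. Since Δ is not a rational square, the Galois group is not contained in A_3; it must be the full S_3 (irreducibility of the cubic rules out anything smaller).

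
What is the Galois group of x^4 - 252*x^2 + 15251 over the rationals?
Gal(K/Q) = V_4 (Klein four-group, Z/2Z × Z/2Z)

f factors as (x^2 - 151)(x^2 - 101), so the splitting field is K = Q(sqrt(151), sqrt(101)). The elements 151, 101, 15251 are all non-squares in Q, so sqrt(151) and sqrt(101) generate independent quadratic extensions. Thus [K:Q] = 4 and Gal(K/Q) is generated by the two order-2 automorphisms sqrt(151) ↦ -sqrt(151) and sqrt(101) ↦ -sqrt(101), giving V_4.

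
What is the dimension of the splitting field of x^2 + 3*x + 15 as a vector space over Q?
[K:Q] = 2

The discriminant of x^2 + (3)*x + (15) is b^2 - 4c = 9 - (60) = -51. Since -51 is not a perfect square in Q, the polynomial is irreducible over Q. Its two roots generate a degree-2 extension, so [K:Q] = 2.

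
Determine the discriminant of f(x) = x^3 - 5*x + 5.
Δ = -175

For a depressed cubic x^3 + p x + q the discriminant is Δ = -4 p^3 - 27 q^2 = -4*(-5)^3 - 27*(5)^2 = 500 - 675 = -175.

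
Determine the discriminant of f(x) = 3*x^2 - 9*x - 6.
Δ = 153

For a quadratic a x^2 + b x + c the discriminant is Δ = b^2 - 4ac = (-9)^2 - 4*(3)*(-6) = 81 - (-72) = 153.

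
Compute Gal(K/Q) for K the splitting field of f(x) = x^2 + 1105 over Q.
Gal(K/Q) = Z/2Z (cyclic of order 2)

x^2 + 1105 is irreducible over Q since -1105 is not a rational square. The splitting field Q(sqrt(-1105)) has degree 2 over Q, and its unique nontrivial automorphism is sqrt(-1105) ↦ -sqrt(-1105). Hence Gal(Q(sqrt(-1105))/Q) = Z/2Z.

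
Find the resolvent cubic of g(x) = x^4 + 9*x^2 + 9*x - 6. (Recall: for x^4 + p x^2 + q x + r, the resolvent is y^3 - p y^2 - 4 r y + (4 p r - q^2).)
h(y) = y^3 - 9*y^2 + 24*y - 297

Identify coefficients: p = 9, q = 9, r = -6.
Plug into h(y) = y^3 - p y^2 - 4 r y + (4 p r - q^2):
  h(y) = y^3 - (9) y^2 - 4*(-6) y + (4*(9)*(-6) - (9)^2)
       = y^3 + (-9) y^2 + (24) y + (-297).
Simplifying: h(y) = y^3 - 9*y^2 + 24*y - 297.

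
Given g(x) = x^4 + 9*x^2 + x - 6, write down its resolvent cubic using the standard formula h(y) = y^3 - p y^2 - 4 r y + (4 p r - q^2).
h(y) = y^3 - 9*y^2 + 24*y - 217

Identify coefficients: p = 9, q = 1, r = -6.
Plug into h(y) = y^3 - p y^2 - 4 r y + (4 p r - q^2):
  h(y) = y^3 - (9) y^2 - 4*(-6) y + (4*(9)*(-6) - (1)^2)
       = y^3 + (-9) y^2 + (24) y + (-217).
Simplifying: h(y) = y^3 - 9*y^2 + 24*y - 217.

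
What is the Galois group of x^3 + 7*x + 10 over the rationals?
Gal(K/Q) = S_3 (symmetric group of order 6)

Compute the discriminant of x^3 + (0)*x^2 + (7)*x + (10): Δ = -4072. Since Δ is not a rational square, the Galois group is not contained in A_3; it must be the full S_3 (irreducibility of the cubic rules out anything smaller).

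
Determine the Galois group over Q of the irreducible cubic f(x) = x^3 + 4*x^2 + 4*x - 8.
Gal(K/Q) = S_3 (symmetric group of order 6)

Compute the discriminant of x^3 + (4)*x^2 + (4)*x + (-8): Δ = -1984. Since Δ is not a rational square, the Galois group is not contained in A_3; it must be the full S_3 (irreducibility of the cubic rules out anything smaller).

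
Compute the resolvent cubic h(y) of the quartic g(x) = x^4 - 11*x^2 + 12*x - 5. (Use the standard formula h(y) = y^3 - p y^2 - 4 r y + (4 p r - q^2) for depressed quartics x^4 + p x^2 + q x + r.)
h(y) = y^3 + 11*y^2 + 20*y + 76

Identify coefficients: p = -11, q = 12, r = -5.
Plug into h(y) = y^3 - p y^2 - 4 r y + (4 p r - q^2):
  h(y) = y^3 - (-11) y^2 - 4*(-5) y + (4*(-11)*(-5) - (12)^2)
       = y^3 + (11) y^2 + (20) y + (76).
Simplifying: h(y) = y^3 + 11*y^2 + 20*y + 76.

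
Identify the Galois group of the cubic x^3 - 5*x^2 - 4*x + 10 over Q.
Gal(K/Q) = S_3 (symmetric group of order 6)

Compute the discriminant of x^3 + (-5)*x^2 + (-4)*x + (10): Δ = 6556. Since Δ is not a rational square, the Galois group is not contained in A_3; it must be the full S_3 (irreducibility of the cubic rules out anything smaller).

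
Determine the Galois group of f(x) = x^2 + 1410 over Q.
Gal(K/Q) = Z/2Z (cyclic of order 2)

x^2 + 1410 is irreducible over Q since -1410 is not a rational square. The splitting field Q(sqrt(-1410)) has degree 2 over Q, and its unique nontrivial automorphism is sqrt(-1410) ↦ -sqrt(-1410). Hence Gal(Q(sqrt(-1410))/Q) = Z/2Z.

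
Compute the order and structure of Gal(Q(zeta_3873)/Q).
|Gal(Q(zeta_3873)/Q)| = phi(3873) = 2580; group ≅ (Z/3873Z)^* ≅ Z/2Z × Z/1290Z

The n-th cyclotomic polynomial Φ_3873(x) is the minimal polynomial of zeta_3873 over Q and has degree phi(3873) = 2580. So Q(zeta_3873) is a degree-2580 Galois extension with Galois group (Z/3873Z)^*. By CRT, (Z/3873Z)^* ≅ (Z/3Z)^* × (Z/1291Z)^*. Each prime-power unit group is (Z/3Z)^* ≅ Z/2Z; (Z/1291Z)^* ≅ Z/1290Z. Hence Gal(Q(zeta_3873)/Q) ≅ Z/2Z × Z/1290Z.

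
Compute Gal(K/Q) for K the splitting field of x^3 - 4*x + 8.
Gal(K/Q) = S_3 (symmetric group of order 6)

Compute the discriminant of x^3 + (0)*x^2 + (-4)*x + (8): Δ = -1472. Since Δ is not a rational square, the Galois group is not contained in A_3; it must be the full S_3 (irreducibility of the cubic rules out anything smaller).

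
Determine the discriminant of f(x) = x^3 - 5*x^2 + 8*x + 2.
Δ = -996

For x^3 + a x^2 + b x + c the discriminant is Δ = 18 a b c - 4 a^3 c + a^2 b^2 - 4 b^3 - 27 c^2.
Plug a = -5, b = 8, c = 2:
  18*(-5)*(8)*(2) - 4*(-5)^3*(2) + (-5)^2*(8)^2 - 4*(8)^3 - 27*(2)^2
  = -1440 + (1000) + 1600 + (-2048) + (-108)
  = -996.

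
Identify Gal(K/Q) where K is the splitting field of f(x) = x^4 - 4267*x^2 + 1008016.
Gal(K/Q) = Z/2Z (cyclic of order 2)

f factors as (x^2 - 251)(x^2 - 4016), so the splitting field is K = Q(sqrt(251), sqrt(4016)). The squarefree part of 251 is 251 and the squarefree part of 4016 is also 251, so sqrt(251) and sqrt(4016) are both rational multiples of sqrt(251). Hence Q(sqrt(251)) = Q(sqrt(4016)) = Q(sqrt(251)), and the splitting field collapses to a single degree-2 extension with Galois group Z/2Z.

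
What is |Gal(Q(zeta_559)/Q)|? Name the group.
|Gal(Q(zeta_559)/Q)| = phi(559) = 504; group ≅ (Z/559Z)^* ≅ Z/12Z × Z/42Z

The n-th cyclotomic polynomial Φ_559(x) is the minimal polynomial of zeta_559 over Q and has degree phi(559) = 504. So Q(zeta_559) is a degree-504 Galois extension with Galois group (Z/559Z)^*. By CRT, (Z/559Z)^* ≅ (Z/13Z)^* × (Z/43Z)^*. Each prime-power unit group is (Z/13Z)^* ≅ Z/12Z; (Z/43Z)^* ≅ Z/42Z. Hence Gal(Q(zeta_559)/Q) ≅ Z/12Z × Z/42Z.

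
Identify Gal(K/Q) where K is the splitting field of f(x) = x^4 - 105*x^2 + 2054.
Gal(K/Q) = V_4 (Klein four-group, Z/2Z × Z/2Z)

f factors as (x^2 - 26)(x^2 - 79), so the splitting field is K = Q(sqrt(26), sqrt(79)). The elements 26, 79, 2054 are all non-squares in Q, so sqrt(26) and sqrt(79) generate independent quadratic extensions. Thus [K:Q] = 4 and Gal(K/Q) is generated by the two order-2 automorphisms sqrt(26) ↦ -sqrt(26) and sqrt(79) ↦ -sqrt(79), giving V_4.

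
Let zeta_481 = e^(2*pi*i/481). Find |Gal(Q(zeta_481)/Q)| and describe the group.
|Gal(Q(zeta_481)/Q)| = phi(481) = 432; group ≅ (Z/481Z)^* ≅ Z/12Z × Z/36Z

The n-th cyclotomic polynomial Φ_481(x) is the minimal polynomial of zeta_481 over Q and has degree phi(481) = 432. So Q(zeta_481) is a degree-432 Galois extension with Galois group (Z/481Z)^*. By CRT, (Z/481Z)^* ≅ (Z/13Z)^* × (Z/37Z)^*. Each prime-power unit group is (Z/13Z)^* ≅ Z/12Z; (Z/37Z)^* ≅ Z/36Z. Hence Gal(Q(zeta_481)/Q) ≅ Z/12Z × Z/36Z.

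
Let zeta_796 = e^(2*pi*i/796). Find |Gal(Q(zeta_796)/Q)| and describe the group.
|Gal(Q(zeta_796)/Q)| = phi(796) = 396; group ≅ (Z/796Z)^* ≅ Z/2Z × Z/198Z

The n-th cyclotomic polynomial Φ_796(x) is the minimal polynomial of zeta_796 over Q and has degree phi(796) = 396. So Q(zeta_796) is a degree-396 Galois extension with Galois group (Z/796Z)^*. By CRT, (Z/796Z)^* ≅ (Z/4Z)^* × (Z/199Z)^*. Each prime-power unit group is (Z/4Z)^* ≅ Z/2Z; (Z/199Z)^* ≅ Z/198Z. Hence Gal(Q(zeta_796)/Q) ≅ Z/2Z × Z/198Z.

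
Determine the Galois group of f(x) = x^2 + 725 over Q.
Gal(K/Q) = Z/2Z (cyclic of order 2)

x^2 + 725 is irreducible over Q since -725 is not a rational square. The splitting field Q(sqrt(-725)) has degree 2 over Q, and its unique nontrivial automorphism is sqrt(-725) ↦ -sqrt(-725). Hence Gal(Q(sqrt(-725))/Q) = Z/2Z.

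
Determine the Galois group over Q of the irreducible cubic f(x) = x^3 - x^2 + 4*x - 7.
Gal(K/Q) = S_3 (symmetric group of order 6)

Compute the discriminant of x^3 + (-1)*x^2 + (4)*x + (-7): Δ = -1087. Since Δ is not a rational square, the Galois group is not contained in A_3; it must be the full S_3 (irreducibility of the cubic rules out anything smaller).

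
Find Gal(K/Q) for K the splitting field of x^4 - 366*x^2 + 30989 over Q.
Gal(K/Q) = V_4 (Klein four-group, Z/2Z × Z/2Z)

f factors as (x^2 - 233)(x^2 - 133), so the splitting field is K = Q(sqrt(233), sqrt(133)). The elements 233, 133, 30989 are all non-squares in Q, so sqrt(233) and sqrt(133) generate independent quadratic extensions. Thus [K:Q] = 4 and Gal(K/Q) is generated by the two order-2 automorphisms sqrt(233) ↦ -sqrt(233) and sqrt(133) ↦ -sqrt(133), giving V_4.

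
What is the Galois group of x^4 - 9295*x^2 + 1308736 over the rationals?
Gal(K/Q) = Z/2Z (cyclic of order 2)

f factors as (x^2 - 143)(x^2 - 9152), so the splitting field is K = Q(sqrt(143), sqrt(9152)). The squarefree part of 143 is 143 and the squarefree part of 9152 is also 143, so sqrt(143) and sqrt(9152) are both rational multiples of sqrt(143). Hence Q(sqrt(143)) = Q(sqrt(9152)) = Q(sqrt(143)), and the splitting field collapses to a single degree-2 extension with Galois group Z/2Z.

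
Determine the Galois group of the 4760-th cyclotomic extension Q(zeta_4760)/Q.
|Gal(Q(zeta_4760)/Q)| = phi(4760) = 1536; group ≅ (Z/4760Z)^* ≅ Z/2Z × Z/2Z × Z/4Z × Z/6Z × Z/16Z

The n-th cyclotomic polynomial Φ_4760(x) is the minimal polynomial of zeta_4760 over Q and has degree phi(4760) = 1536. So Q(zeta_4760) is a degree-1536 Galois extension with Galois group (Z/4760Z)^*. By CRT, (Z/4760Z)^* ≅ (Z/8Z)^* × (Z/5Z)^* × (Z/7Z)^* × (Z/17Z)^*. Each prime-power unit group is (Z/8Z)^* ≅ Z/2Z × Z/2Z; (Z/5Z)^* ≅ Z/4Z; (Z/7Z)^* ≅ Z/6Z; (Z/17Z)^* ≅ Z/16Z. Hence Gal(Q(zeta_4760)/Q) ≅ Z/2Z × Z/2Z × Z/4Z × Z/6Z × Z/16Z.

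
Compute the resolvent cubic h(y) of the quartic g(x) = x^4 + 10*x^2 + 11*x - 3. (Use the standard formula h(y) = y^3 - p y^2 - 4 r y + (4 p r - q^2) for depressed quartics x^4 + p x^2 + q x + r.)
h(y) = y^3 - 10*y^2 + 12*y - 241

Identify coefficients: p = 10, q = 11, r = -3.
Plug into h(y) = y^3 - p y^2 - 4 r y + (4 p r - q^2):
  h(y) = y^3 - (10) y^2 - 4*(-3) y + (4*(10)*(-3) - (11)^2)
       = y^3 + (-10) y^2 + (12) y + (-241).
Simplifying: h(y) = y^3 - 10*y^2 + 12*y - 241.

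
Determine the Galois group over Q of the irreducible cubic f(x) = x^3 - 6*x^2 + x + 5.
Gal(K/Q) = S_3 (symmetric group of order 6)

Compute the discriminant of x^3 + (-6)*x^2 + (1)*x + (5): Δ = 3137. Since Δ is not a rational square, the Galois group is not contained in A_3; it must be the full S_3 (irreducibility of the cubic rules out anything smaller).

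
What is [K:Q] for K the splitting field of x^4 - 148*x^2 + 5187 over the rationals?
[K:Q] = 4

f factors as (x^2 - 57)(x^2 - 91); the splitting field is K = Q(sqrt(57), sqrt(91)). Since 57, 91, and 5187 are all non-squares in Q, the three subfields Q(sqrt(57)), Q(sqrt(91)), Q(sqrt(5187)) are distinct degree-2 extensions, so [K:Q] = 4 (Klein four Galois group).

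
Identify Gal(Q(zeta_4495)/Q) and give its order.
|Gal(Q(zeta_4495)/Q)| = phi(4495) = 3360; group ≅ (Z/4495Z)^* ≅ Z/4Z × Z/28Z × Z/30Z

The n-th cyclotomic polynomial Φ_4495(x) is the minimal polynomial of zeta_4495 over Q and has degree phi(4495) = 3360. So Q(zeta_4495) is a degree-3360 Galois extension with Galois group (Z/4495Z)^*. By CRT, (Z/4495Z)^* ≅ (Z/5Z)^* × (Z/29Z)^* × (Z/31Z)^*. Each prime-power unit group is (Z/5Z)^* ≅ Z/4Z; (Z/29Z)^* ≅ Z/28Z; (Z/31Z)^* ≅ Z/30Z. Hence Gal(Q(zeta_4495)/Q) ≅ Z/4Z × Z/28Z × Z/30Z.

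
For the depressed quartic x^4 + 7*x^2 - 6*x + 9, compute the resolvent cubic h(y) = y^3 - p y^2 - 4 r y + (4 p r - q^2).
h(y) = y^3 - 7*y^2 - 36*y + 216

Identify coefficients: p = 7, q = -6, r = 9.
Plug into h(y) = y^3 - p y^2 - 4 r y + (4 p r - q^2):
  h(y) = y^3 - (7) y^2 - 4*(9) y + (4*(7)*(9) - (-6)^2)
       = y^3 + (-7) y^2 + (-36) y + (216).
Simplifying: h(y) = y^3 - 7*y^2 - 36*y + 216.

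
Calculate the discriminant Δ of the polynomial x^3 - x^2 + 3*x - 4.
Δ = -331

For x^3 + a x^2 + b x + c the discriminant is Δ = 18 a b c - 4 a^3 c + a^2 b^2 - 4 b^3 - 27 c^2.
Plug a = -1, b = 3, c = -4:
  18*(-1)*(3)*(-4) - 4*(-1)^3*(-4) + (-1)^2*(3)^2 - 4*(3)^3 - 27*(-4)^2
  = 216 + (-16) + 9 + (-108) + (-432)
  = -331.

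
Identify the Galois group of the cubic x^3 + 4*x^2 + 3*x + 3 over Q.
Gal(K/Q) = S_3 (symmetric group of order 6)

Compute the discriminant of x^3 + (4)*x^2 + (3)*x + (3): Δ = -327. Since Δ is not a rational square, the Galois group is not contained in A_3; it must be the full S_3 (irreducibility of the cubic rules out anything smaller).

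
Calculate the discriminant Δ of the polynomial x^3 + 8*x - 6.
Δ = -3020

For a depressed cubic x^3 + p x + q the discriminant is Δ = -4 p^3 - 27 q^2 = -4*(8)^3 - 27*(-6)^2 = -2048 - 972 = -3020.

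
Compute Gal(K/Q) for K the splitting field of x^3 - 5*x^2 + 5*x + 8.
Gal(K/Q) = S_3 (symmetric group of order 6)

Compute the discriminant of x^3 + (-5)*x^2 + (5)*x + (8): Δ = -1203. Since Δ is not a rational square, the Galois group is not contained in A_3; it must be the full S_3 (irreducibility of the cubic rules out anything smaller).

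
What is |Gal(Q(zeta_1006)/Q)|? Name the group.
|Gal(Q(zeta_1006)/Q)| = phi(1006) = 502; group ≅ (Z/1006Z)^* ≅ Z/502Z

The n-th cyclotomic polynomial Φ_1006(x) is the minimal polynomial of zeta_1006 over Q and has degree phi(1006) = 502. So Q(zeta_1006) is a degree-502 Galois extension with Galois group (Z/1006Z)^*. By CRT, (Z/1006Z)^* ≅ (Z/2Z)^* × (Z/503Z)^*. Each prime-power unit group is (Z/2Z)^* ≅ trivial group (order 1); (Z/503Z)^* ≅ Z/502Z. Hence Gal(Q(zeta_1006)/Q) ≅ Z/502Z.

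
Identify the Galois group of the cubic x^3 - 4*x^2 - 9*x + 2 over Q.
Gal(K/Q) = S_3 (symmetric group of order 6)

Compute the discriminant of x^3 + (-4)*x^2 + (-9)*x + (2): Δ = 5912. Since Δ is not a rational square, the Galois group is not contained in A_3; it must be the full S_3 (irreducibility of the cubic rules out anything smaller).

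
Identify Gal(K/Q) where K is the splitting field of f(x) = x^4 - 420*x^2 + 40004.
Gal(K/Q) = V_4 (Klein four-group, Z/2Z × Z/2Z)

f factors as (x^2 - 274)(x^2 - 146), so the splitting field is K = Q(sqrt(274), sqrt(146)). The elements 274, 146, 40004 are all non-squares in Q, so sqrt(274) and sqrt(146) generate independent quadratic extensions. Thus [K:Q] = 4 and Gal(K/Q) is generated by the two order-2 automorphisms sqrt(274) ↦ -sqrt(274) and sqrt(146) ↦ -sqrt(146), giving V_4.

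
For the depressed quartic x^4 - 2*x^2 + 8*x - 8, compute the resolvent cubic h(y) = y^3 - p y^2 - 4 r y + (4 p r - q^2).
h(y) = y^3 + 2*y^2 + 32*y

Identify coefficients: p = -2, q = 8, r = -8.
Plug into h(y) = y^3 - p y^2 - 4 r y + (4 p r - q^2):
  h(y) = y^3 - (-2) y^2 - 4*(-8) y + (4*(-2)*(-8) - (8)^2)
       = y^3 + (2) y^2 + (32) y + (0).
Simplifying: h(y) = y^3 + 2*y^2 + 32*y.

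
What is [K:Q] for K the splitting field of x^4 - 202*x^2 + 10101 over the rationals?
[K:Q] = 4

f factors as (x^2 - 91)(x^2 - 111); the splitting field is K = Q(sqrt(91), sqrt(111)). Since 91, 111, and 10101 are all non-squares in Q, the three subfields Q(sqrt(91)), Q(sqrt(111)), Q(sqrt(10101)) are distinct degree-2 extensions, so [K:Q] = 4 (Klein four Galois group).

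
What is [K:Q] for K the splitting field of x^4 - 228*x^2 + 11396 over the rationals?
[K:Q] = 4

f factors as (x^2 - 154)(x^2 - 74); the splitting field is K = Q(sqrt(154), sqrt(74)). Since 154, 74, and 11396 are all non-squares in Q, the three subfields Q(sqrt(154)), Q(sqrt(74)), Q(sqrt(11396)) are distinct degree-2 extensions, so [K:Q] = 4 (Klein four Galois group).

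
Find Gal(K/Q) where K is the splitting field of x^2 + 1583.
Gal(K/Q) = Z/2Z (cyclic of order 2)

x^2 + 1583 is irreducible over Q since -1583 is not a rational square. The splitting field Q(sqrt(-1583)) has degree 2 over Q, and its unique nontrivial automorphism is sqrt(-1583) ↦ -sqrt(-1583). Hence Gal(Q(sqrt(-1583))/Q) = Z/2Z.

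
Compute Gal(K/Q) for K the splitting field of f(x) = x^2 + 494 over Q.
Gal(K/Q) = Z/2Z (cyclic of order 2)

x^2 + 494 is irreducible over Q since -494 is not a rational square. The splitting field Q(sqrt(-494)) has degree 2 over Q, and its unique nontrivial automorphism is sqrt(-494) ↦ -sqrt(-494). Hence Gal(Q(sqrt(-494))/Q) = Z/2Z.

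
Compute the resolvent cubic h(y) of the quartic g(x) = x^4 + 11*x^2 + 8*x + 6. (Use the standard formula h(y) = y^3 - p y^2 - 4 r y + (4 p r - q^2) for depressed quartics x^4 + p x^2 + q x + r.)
h(y) = y^3 - 11*y^2 - 24*y + 200

Identify coefficients: p = 11, q = 8, r = 6.
Plug into h(y) = y^3 - p y^2 - 4 r y + (4 p r - q^2):
  h(y) = y^3 - (11) y^2 - 4*(6) y + (4*(11)*(6) - (8)^2)
       = y^3 + (-11) y^2 + (-24) y + (200).
Simplifying: h(y) = y^3 - 11*y^2 - 24*y + 200.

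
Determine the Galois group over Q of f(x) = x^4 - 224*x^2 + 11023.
Gal(K/Q) = V_4 (Klein four-group, Z/2Z × Z/2Z)

f factors as (x^2 - 73)(x^2 - 151), so the splitting field is K = Q(sqrt(73), sqrt(151)). The elements 73, 151, 11023 are all non-squares in Q, so sqrt(73) and sqrt(151) generate independent quadratic extensions. Thus [K:Q] = 4 and Gal(K/Q) is generated by the two order-2 automorphisms sqrt(73) ↦ -sqrt(73) and sqrt(151) ↦ -sqrt(151), giving V_4.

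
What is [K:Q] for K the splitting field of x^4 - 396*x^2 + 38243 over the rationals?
[K:Q] = 4

f factors as (x^2 - 167)(x^2 - 229); the splitting field is K = Q(sqrt(167), sqrt(229)). Since 167, 229, and 38243 are all non-squares in Q, the three subfields Q(sqrt(167)), Q(sqrt(229)), Q(sqrt(38243)) are distinct degree-2 extensions, so [K:Q] = 4 (Klein four Galois group).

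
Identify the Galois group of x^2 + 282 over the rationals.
Gal(K/Q) = Z/2Z (cyclic of order 2)

x^2 + 282 is irreducible over Q since -282 is not a rational square. The splitting field Q(sqrt(-282)) has degree 2 over Q, and its unique nontrivial automorphism is sqrt(-282) ↦ -sqrt(-282). Hence Gal(Q(sqrt(-282))/Q) = Z/2Z.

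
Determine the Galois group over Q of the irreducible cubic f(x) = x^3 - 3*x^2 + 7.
Gal(K/Q) = S_3 (symmetric group of order 6)

Compute the discriminant of x^3 + (-3)*x^2 + (0)*x + (7): Δ = -567. Since Δ is not a rational square, the Galois group is not contained in A_3; it must be the full S_3 (irreducibility of the cubic rules out anything smaller).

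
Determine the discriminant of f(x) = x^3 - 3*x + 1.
Δ = 81

For a depressed cubic x^3 + p x + q the discriminant is Δ = -4 p^3 - 27 q^2 = -4*(-3)^3 - 27*(1)^2 = 108 - 27 = 81.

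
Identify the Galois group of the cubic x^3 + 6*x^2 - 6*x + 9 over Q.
Gal(K/Q) = S_3 (symmetric group of order 6)

Compute the discriminant of x^3 + (6)*x^2 + (-6)*x + (9): Δ = -13635. Since Δ is not a rational square, the Galois group is not contained in A_3; it must be the full S_3 (irreducibility of the cubic rules out anything smaller).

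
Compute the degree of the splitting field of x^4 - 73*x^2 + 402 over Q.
[K:Q] = 4

f factors as (x^2 - 67)(x^2 - 6); the splitting field is K = Q(sqrt(67), sqrt(6)). Since 67, 6, and 402 are all non-squares in Q, the three subfields Q(sqrt(67)), Q(sqrt(6)), Q(sqrt(402)) are distinct degree-2 extensions, so [K:Q] = 4 (Klein four Galois group).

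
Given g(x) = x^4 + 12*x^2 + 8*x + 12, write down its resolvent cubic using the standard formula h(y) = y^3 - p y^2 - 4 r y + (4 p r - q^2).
h(y) = y^3 - 12*y^2 - 48*y + 512

Identify coefficients: p = 12, q = 8, r = 12.
Plug into h(y) = y^3 - p y^2 - 4 r y + (4 p r - q^2):
  h(y) = y^3 - (12) y^2 - 4*(12) y + (4*(12)*(12) - (8)^2)
       = y^3 + (-12) y^2 + (-48) y + (512).
Simplifying: h(y) = y^3 - 12*y^2 - 48*y + 512.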